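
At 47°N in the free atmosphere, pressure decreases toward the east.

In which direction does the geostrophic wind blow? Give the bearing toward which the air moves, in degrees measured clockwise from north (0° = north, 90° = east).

180°

The pressure-gradient force points toward the east (bearing 090°).
Geostrophic balance: in the Northern Hemisphere the Coriolis force deflects motion to the right, so the geostrophic wind blows 90° to the right of the pressure-gradient force (low pressure on the left).
Rotating 090° by 90° clockwise gives 180° — the wind blows toward the south.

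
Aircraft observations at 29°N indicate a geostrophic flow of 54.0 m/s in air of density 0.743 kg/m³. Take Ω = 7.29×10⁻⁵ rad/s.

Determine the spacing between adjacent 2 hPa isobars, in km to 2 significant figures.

71 km

Coriolis parameter at 29°N:
f = 2Ω sin φ = 2 × 7.29×10⁻⁵ × sin 29° = 7.07×10⁻⁵ s⁻¹
Geostrophic balance rearranged: |∂P/∂n| = f ρ V_g
|∂P/∂n| = 7.07×10⁻⁵ × 0.743 × 54.0 = 2.84×10⁻³ Pa/m
Isobar spacing: Δn = ΔP/|∂P/∂n| = 200 Pa / 2.84×10⁻³ Pa/m = 70521 m ≈ 71 km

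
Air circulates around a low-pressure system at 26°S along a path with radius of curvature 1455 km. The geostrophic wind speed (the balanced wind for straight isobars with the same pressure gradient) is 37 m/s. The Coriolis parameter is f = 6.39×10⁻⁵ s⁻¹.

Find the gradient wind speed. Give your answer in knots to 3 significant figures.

Around a low, centrifugal force acts outward with Coriolis, so pressure-gradient force balances both:
(1/ρ)|∂P/∂n| = fV + V²/R  →  V² + fR·V − fR·V_g = 0
With fR = 6.39×10⁻⁵ × 1455×10³ m = 93.0 m/s:
V = [−fR + √((fR)² + 4 fR V_g)]/2 = [−93.0 + √(93.0² + 4×93.0×37)]/2 = 28.4 m/s
Subgeostrophic (V < V_g = 37 m/s), as expected around a low.
Converting: 28.4 m/s × 1.944 = 55.1 knots

55.1 knots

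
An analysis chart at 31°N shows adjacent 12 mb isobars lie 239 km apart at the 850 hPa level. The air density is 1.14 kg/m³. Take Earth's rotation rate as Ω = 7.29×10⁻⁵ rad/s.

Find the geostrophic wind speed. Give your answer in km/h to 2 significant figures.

210 km/h

Coriolis parameter at 31°N:
f = 2Ω sin φ = 2 × 7.29×10⁻⁵ × sin 31° = 7.51×10⁻⁵ s⁻¹
Pressure gradient: |∂P/∂n| = 1200 Pa / 239000 m = 5.02×10⁻³ Pa/m
Geostrophic balance (pressure-gradient force = Coriolis force):
V_g = (1/(fρ)) |∂P/∂n| = 5.02×10⁻³ / (7.51×10⁻⁵ × 1.14) = 58.7 m/s
Converting: 58.7 m/s × 3.6 = 210 km/h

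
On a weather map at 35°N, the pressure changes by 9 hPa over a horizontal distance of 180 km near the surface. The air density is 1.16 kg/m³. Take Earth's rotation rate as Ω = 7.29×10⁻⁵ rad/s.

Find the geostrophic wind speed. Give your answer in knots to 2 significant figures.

100 knots

Coriolis parameter at 35°N:
f = 2Ω sin φ = 2 × 7.29×10⁻⁵ × sin 35° = 8.36×10⁻⁵ s⁻¹
Pressure gradient: |∂P/∂n| = 900 Pa / 180000 m = 5.00×10⁻³ Pa/m
Geostrophic balance (pressure-gradient force = Coriolis force):
V_g = (1/(fρ)) |∂P/∂n| = 5.00×10⁻³ / (8.36×10⁻⁵ × 1.16) = 51.5 m/s
Converting: 51.5 m/s × 1.944 = 100 knots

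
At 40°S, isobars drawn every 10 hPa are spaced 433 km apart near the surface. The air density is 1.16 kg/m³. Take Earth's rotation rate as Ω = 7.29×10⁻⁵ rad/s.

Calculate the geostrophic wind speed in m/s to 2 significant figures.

21 m/s

Coriolis parameter at 40°S:
f = 2Ω sin φ = 2 × 7.29×10⁻⁵ × sin 40° = 9.37×10⁻⁵ s⁻¹
Pressure gradient: |∂P/∂n| = 1000 Pa / 433000 m = 2.31×10⁻³ Pa/m
Geostrophic balance (pressure-gradient force = Coriolis force):
V_g = (1/(fρ)) |∂P/∂n| = 2.31×10⁻³ / (9.37×10⁻⁵ × 1.16) = 21.2 m/s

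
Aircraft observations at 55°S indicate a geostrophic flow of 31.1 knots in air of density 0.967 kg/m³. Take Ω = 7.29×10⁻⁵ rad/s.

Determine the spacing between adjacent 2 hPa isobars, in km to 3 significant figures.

Coriolis parameter at 55°S:
f = 2Ω sin φ = 2 × 7.29×10⁻⁵ × sin 55° = 1.19×10⁻⁴ s⁻¹
Wind speed in SI: 31.1 knots = 16.0 m/s
Geostrophic balance rearranged: |∂P/∂n| = f ρ V_g
|∂P/∂n| = 1.19×10⁻⁴ × 0.967 × 16.0 = 1.85×10⁻³ Pa/m
Isobar spacing: Δn = ΔP/|∂P/∂n| = 200 Pa / 1.85×10⁻³ Pa/m = 108239 m ≈ 108 km

108 km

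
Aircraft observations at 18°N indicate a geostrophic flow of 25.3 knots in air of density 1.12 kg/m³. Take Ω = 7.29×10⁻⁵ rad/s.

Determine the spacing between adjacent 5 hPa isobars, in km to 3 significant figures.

761 km

Coriolis parameter at 18°N:
f = 2Ω sin φ = 2 × 7.29×10⁻⁵ × sin 18° = 4.51×10⁻⁵ s⁻¹
Wind speed in SI: 25.3 knots = 13.0 m/s
Geostrophic balance rearranged: |∂P/∂n| = f ρ V_g
|∂P/∂n| = 4.51×10⁻⁵ × 1.12 × 13.0 = 6.57×10⁻⁴ Pa/m
Isobar spacing: Δn = ΔP/|∂P/∂n| = 500 Pa / 6.57×10⁻⁴ Pa/m = 761296 m ≈ 761 km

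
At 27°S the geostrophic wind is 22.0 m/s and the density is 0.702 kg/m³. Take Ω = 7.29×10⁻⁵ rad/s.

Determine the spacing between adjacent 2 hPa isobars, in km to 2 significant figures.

200 km

Coriolis parameter at 27°S:
f = 2Ω sin φ = 2 × 7.29×10⁻⁵ × sin 27° = 6.62×10⁻⁵ s⁻¹
Geostrophic balance rearranged: |∂P/∂n| = f ρ V_g
|∂P/∂n| = 6.62×10⁻⁵ × 0.702 × 22.0 = 1.02×10⁻³ Pa/m
Isobar spacing: Δn = ΔP/|∂P/∂n| = 200 Pa / 1.02×10⁻³ Pa/m = 195644 m ≈ 200 km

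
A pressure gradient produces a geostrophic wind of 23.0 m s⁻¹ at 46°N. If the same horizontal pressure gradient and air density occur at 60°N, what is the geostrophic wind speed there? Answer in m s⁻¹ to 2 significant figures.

With the same pressure gradient and density, V_g ∝ 1/f ∝ 1/sin φ.
V₂ = V₁ · sin φ₁ / sin φ₂ = 23.0 × sin 46° / sin 60°
V₂ = 23.0 × 0.7193/0.8660 = 19 m s⁻¹

19 m s⁻¹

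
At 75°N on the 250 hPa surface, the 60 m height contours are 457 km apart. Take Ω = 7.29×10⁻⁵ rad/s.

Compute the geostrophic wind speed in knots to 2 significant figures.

18 knots

Coriolis parameter at 75°N:
f = 2Ω sin φ = 2 × 7.29×10⁻⁵ × sin 75° = 1.41×10⁻⁴ s⁻¹
Height gradient: |∂Z/∂n| = 60 m / 457000 m = 1.31×10⁻⁴
On a pressure surface, geostrophic balance gives V_g = (g/f)|∂Z/∂n|:
V_g = 9.81 × 1.31×10⁻⁴ / 1.41×10⁻⁴ = 9.15 m/s
Converting: 9.15 m/s × 1.944 = 18 knots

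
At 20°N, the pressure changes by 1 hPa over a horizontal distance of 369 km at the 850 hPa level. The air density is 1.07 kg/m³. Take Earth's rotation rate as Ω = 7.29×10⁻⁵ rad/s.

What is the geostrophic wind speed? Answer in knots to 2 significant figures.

Coriolis parameter at 20°N:
f = 2Ω sin φ = 2 × 7.29×10⁻⁵ × sin 20° = 4.99×10⁻⁵ s⁻¹
Pressure gradient: |∂P/∂n| = 100 Pa / 369000 m = 2.71×10⁻⁴ Pa/m
Geostrophic balance (pressure-gradient force = Coriolis force):
V_g = (1/(fρ)) |∂P/∂n| = 2.71×10⁻⁴ / (4.99×10⁻⁵ × 1.07) = 5.08 m/s
Converting: 5.08 m/s × 1.944 = 9.9 knots

9.9 knots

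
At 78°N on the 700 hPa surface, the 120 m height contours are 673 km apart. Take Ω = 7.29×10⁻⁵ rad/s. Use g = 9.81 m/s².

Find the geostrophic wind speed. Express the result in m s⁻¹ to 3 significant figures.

12.3 m s⁻¹

Coriolis parameter at 78°N:
f = 2Ω sin φ = 2 × 7.29×10⁻⁵ × sin 78° = 1.43×10⁻⁴ s⁻¹
Height gradient: |∂Z/∂n| = 120 m / 673000 m = 1.78×10⁻⁴
On a pressure surface, geostrophic balance gives V_g = (g/f)|∂Z/∂n|:
V_g = 9.81 × 1.78×10⁻⁴ / 1.43×10⁻⁴ = 12.3 m/s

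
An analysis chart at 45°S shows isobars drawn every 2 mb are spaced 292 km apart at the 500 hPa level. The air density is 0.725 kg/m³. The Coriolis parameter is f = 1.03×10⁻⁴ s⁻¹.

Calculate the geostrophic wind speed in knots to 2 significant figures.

Pressure gradient: |∂P/∂n| = 200 Pa / 292000 m = 6.85×10⁻⁴ Pa/m
Geostrophic balance (pressure-gradient force = Coriolis force):
V_g = (1/(fρ)) |∂P/∂n| = 6.85×10⁻⁴ / (1.03×10⁻⁴ × 0.725) = 9.17 m/s
Converting: 9.17 m/s × 1.944 = 18 knots

18 knots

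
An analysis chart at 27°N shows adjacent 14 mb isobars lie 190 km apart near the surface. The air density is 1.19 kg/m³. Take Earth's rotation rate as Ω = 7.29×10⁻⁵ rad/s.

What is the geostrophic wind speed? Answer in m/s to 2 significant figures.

94 m/s

Coriolis parameter at 27°N:
f = 2Ω sin φ = 2 × 7.29×10⁻⁵ × sin 27° = 6.62×10⁻⁵ s⁻¹
Pressure gradient: |∂P/∂n| = 1400 Pa / 190000 m = 7.37×10⁻³ Pa/m
Geostrophic balance (pressure-gradient force = Coriolis force):
V_g = (1/(fρ)) |∂P/∂n| = 7.37×10⁻³ / (6.62×10⁻⁵ × 1.19) = 93.5 m/s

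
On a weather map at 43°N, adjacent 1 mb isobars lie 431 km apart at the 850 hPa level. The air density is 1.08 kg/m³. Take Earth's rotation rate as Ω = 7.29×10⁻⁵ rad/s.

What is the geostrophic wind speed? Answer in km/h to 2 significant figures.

7.8 km/h

Coriolis parameter at 43°N:
f = 2Ω sin φ = 2 × 7.29×10⁻⁵ × sin 43° = 9.94×10⁻⁵ s⁻¹
Pressure gradient: |∂P/∂n| = 100 Pa / 431000 m = 2.32×10⁻⁴ Pa/m
Geostrophic balance (pressure-gradient force = Coriolis force):
V_g = (1/(fρ)) |∂P/∂n| = 2.32×10⁻⁴ / (9.94×10⁻⁵ × 1.08) = 2.16 m/s
Converting: 2.16 m/s × 3.6 = 7.8 km/h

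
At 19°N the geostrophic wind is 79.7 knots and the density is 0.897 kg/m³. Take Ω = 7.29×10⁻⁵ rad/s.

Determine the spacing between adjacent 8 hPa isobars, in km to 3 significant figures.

458 km

Coriolis parameter at 19°N:
f = 2Ω sin φ = 2 × 7.29×10⁻⁵ × sin 19° = 4.75×10⁻⁵ s⁻¹
Wind speed in SI: 79.7 knots = 41.0 m/s
Geostrophic balance rearranged: |∂P/∂n| = f ρ V_g
|∂P/∂n| = 4.75×10⁻⁵ × 0.897 × 41.0 = 1.75×10⁻³ Pa/m
Isobar spacing: Δn = ΔP/|∂P/∂n| = 800 Pa / 1.75×10⁻³ Pa/m = 458249 m ≈ 458 km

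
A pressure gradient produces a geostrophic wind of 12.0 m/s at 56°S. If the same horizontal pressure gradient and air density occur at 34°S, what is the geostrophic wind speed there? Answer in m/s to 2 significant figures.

18 m/s

With the same pressure gradient and density, V_g ∝ 1/f ∝ 1/sin φ.
V₂ = V₁ · sin φ₁ / sin φ₂ = 12.0 × sin 56° / sin 34°
V₂ = 12.0 × 0.8290/0.5592 = 18 m/s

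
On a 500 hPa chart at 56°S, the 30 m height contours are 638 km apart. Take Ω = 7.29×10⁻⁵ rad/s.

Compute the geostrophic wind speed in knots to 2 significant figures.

7.4 knots

Coriolis parameter at 56°S:
f = 2Ω sin φ = 2 × 7.29×10⁻⁵ × sin 56° = 1.21×10⁻⁴ s⁻¹
Height gradient: |∂Z/∂n| = 30 m / 638000 m = 4.70×10⁻⁵
On a pressure surface, geostrophic balance gives V_g = (g/f)|∂Z/∂n|:
V_g = 9.81 × 4.70×10⁻⁵ / 1.21×10⁻⁴ = 3.82 m/s
Converting: 3.82 m/s × 1.944 = 7.4 knots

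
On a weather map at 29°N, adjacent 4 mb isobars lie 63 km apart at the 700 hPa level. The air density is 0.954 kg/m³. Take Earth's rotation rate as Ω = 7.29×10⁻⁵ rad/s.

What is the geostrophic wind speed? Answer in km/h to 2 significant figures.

340 km/h

Coriolis parameter at 29°N:
f = 2Ω sin φ = 2 × 7.29×10⁻⁵ × sin 29° = 7.07×10⁻⁵ s⁻¹
Pressure gradient: |∂P/∂n| = 400 Pa / 63000 m = 6.35×10⁻³ Pa/m
Geostrophic balance (pressure-gradient force = Coriolis force):
V_g = (1/(fρ)) |∂P/∂n| = 6.35×10⁻³ / (7.07×10⁻⁵ × 0.954) = 94.2 m/s
Converting: 94.2 m/s × 3.6 = 340 km/h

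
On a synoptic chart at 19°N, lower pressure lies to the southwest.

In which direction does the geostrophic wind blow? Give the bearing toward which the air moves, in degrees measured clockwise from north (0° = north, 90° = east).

The pressure-gradient force points toward the southwest (bearing 225°).
Geostrophic balance: in the Northern Hemisphere the Coriolis force deflects motion to the right, so the geostrophic wind blows 90° to the right of the pressure-gradient force (low pressure on the left).
Rotating 225° by 90° clockwise gives 315° — the wind blows toward the northwest.

315°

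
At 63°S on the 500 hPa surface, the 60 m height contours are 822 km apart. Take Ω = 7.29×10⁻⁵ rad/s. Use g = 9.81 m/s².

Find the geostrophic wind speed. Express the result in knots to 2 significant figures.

11 knots

Coriolis parameter at 63°S:
f = 2Ω sin φ = 2 × 7.29×10⁻⁵ × sin 63° = 1.30×10⁻⁴ s⁻¹
Height gradient: |∂Z/∂n| = 60 m / 822000 m = 7.30×10⁻⁵
On a pressure surface, geostrophic balance gives V_g = (g/f)|∂Z/∂n|:
V_g = 9.81 × 7.30×10⁻⁵ / 1.30×10⁻⁴ = 5.51 m/s
Converting: 5.51 m/s × 1.944 = 11 knots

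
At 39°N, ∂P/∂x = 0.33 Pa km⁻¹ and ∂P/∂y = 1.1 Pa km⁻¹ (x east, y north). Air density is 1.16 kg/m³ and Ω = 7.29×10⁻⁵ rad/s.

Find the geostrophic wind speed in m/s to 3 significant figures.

Coriolis parameter at 39°N:
f = 2Ω sin φ = 2 × 7.29×10⁻⁵ × sin 39° = 9.18×10⁻⁵ s⁻¹
Component geostrophic relations (x east, y north):
u_g = −(1/(fρ)) ∂P/∂y,  v_g = (1/(fρ)) ∂P/∂x
u_g = −(1.1×10⁻³)/(9.18×10⁻⁵ × 1.16) = −10.3 m/s;  v_g = (0.33×10⁻³)/(9.18×10⁻⁵ × 1.16) = 3.10 m/s
|V_g| = √(u_g² + v_g²) = 10.8 m/s

10.8 m/s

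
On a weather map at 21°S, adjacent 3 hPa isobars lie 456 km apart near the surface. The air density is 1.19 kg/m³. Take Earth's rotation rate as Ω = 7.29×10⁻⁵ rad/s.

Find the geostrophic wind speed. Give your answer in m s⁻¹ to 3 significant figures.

Coriolis parameter at 21°S:
f = 2Ω sin φ = 2 × 7.29×10⁻⁵ × sin 21° = 5.23×10⁻⁵ s⁻¹
Pressure gradient: |∂P/∂n| = 300 Pa / 456000 m = 6.58×10⁻⁴ Pa/m
Geostrophic balance (pressure-gradient force = Coriolis force):
V_g = (1/(fρ)) |∂P/∂n| = 6.58×10⁻⁴ / (5.23×10⁻⁵ × 1.19) = 10.6 m/s

10.6 m s⁻¹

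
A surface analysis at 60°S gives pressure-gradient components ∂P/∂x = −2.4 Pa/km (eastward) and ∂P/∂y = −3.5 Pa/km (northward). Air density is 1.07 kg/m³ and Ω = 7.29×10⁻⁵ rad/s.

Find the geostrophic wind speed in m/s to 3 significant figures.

31.4 m/s

Coriolis parameter at 60°S:
f = 2Ω sin φ = 2 × 7.29×10⁻⁵ × sin 60° = 1.26×10⁻⁴ s⁻¹
In the Southern Hemisphere f is negative: f = −1.26×10⁻⁴ s⁻¹.
Component geostrophic relations (x east, y north):
u_g = −(1/(fρ)) ∂P/∂y,  v_g = (1/(fρ)) ∂P/∂x
u_g = −(−3.5×10⁻³)/(−1.26×10⁻⁴ × 1.07) = −25.9 m/s;  v_g = (−2.4×10⁻³)/(−1.26×10⁻⁴ × 1.07) = 17.8 m/s
|V_g| = √(u_g² + v_g²) = 31.4 m/s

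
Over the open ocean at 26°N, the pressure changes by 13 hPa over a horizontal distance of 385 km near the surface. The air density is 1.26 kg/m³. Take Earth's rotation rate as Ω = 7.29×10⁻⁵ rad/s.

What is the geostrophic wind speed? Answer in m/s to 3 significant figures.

Coriolis parameter at 26°N:
f = 2Ω sin φ = 2 × 7.29×10⁻⁵ × sin 26° = 6.39×10⁻⁵ s⁻¹
Pressure gradient: |∂P/∂n| = 1300 Pa / 385000 m = 3.38×10⁻³ Pa/m
Geostrophic balance (pressure-gradient force = Coriolis force):
V_g = (1/(fρ)) |∂P/∂n| = 3.38×10⁻³ / (6.39×10⁻⁵ × 1.26) = 41.9 m/s

41.9 m/s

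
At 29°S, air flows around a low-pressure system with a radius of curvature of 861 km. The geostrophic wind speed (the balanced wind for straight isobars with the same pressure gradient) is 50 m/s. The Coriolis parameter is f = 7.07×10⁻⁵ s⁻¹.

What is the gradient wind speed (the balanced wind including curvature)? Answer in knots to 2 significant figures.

Around a low, centrifugal force acts outward with Coriolis, so pressure-gradient force balances both:
(1/ρ)|∂P/∂n| = fV + V²/R  →  V² + fR·V − fR·V_g = 0
With fR = 7.07×10⁻⁵ × 861×10³ m = 60.9 m/s:
V = [−fR + √((fR)² + 4 fR V_g)]/2 = [−60.9 + √(60.9² + 4×60.9×50)]/2 = 32.6 m/s
Subgeostrophic (V < V_g = 50 m/s), as expected around a low.
Converting: 32.6 m/s × 1.944 = 63 knots

63 knots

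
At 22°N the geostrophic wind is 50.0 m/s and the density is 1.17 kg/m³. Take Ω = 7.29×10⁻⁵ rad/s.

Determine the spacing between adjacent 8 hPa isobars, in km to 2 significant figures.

250 km

Coriolis parameter at 22°N:
f = 2Ω sin φ = 2 × 7.29×10⁻⁵ × sin 22° = 5.46×10⁻⁵ s⁻¹
Geostrophic balance rearranged: |∂P/∂n| = f ρ V_g
|∂P/∂n| = 5.46×10⁻⁵ × 1.17 × 50.0 = 3.20×10⁻³ Pa/m
Isobar spacing: Δn = ΔP/|∂P/∂n| = 800 Pa / 3.20×10⁻³ Pa/m = 250381 m ≈ 250 km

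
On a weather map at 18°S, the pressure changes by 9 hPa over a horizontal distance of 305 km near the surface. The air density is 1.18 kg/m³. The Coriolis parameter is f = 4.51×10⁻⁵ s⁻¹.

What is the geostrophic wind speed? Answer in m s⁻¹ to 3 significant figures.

55.4 m s⁻¹

Pressure gradient: |∂P/∂n| = 900 Pa / 305000 m = 2.95×10⁻³ Pa/m
Geostrophic balance (pressure-gradient force = Coriolis force):
V_g = (1/(fρ)) |∂P/∂n| = 2.95×10⁻³ / (4.51×10⁻⁵ × 1.18) = 55.4 m/s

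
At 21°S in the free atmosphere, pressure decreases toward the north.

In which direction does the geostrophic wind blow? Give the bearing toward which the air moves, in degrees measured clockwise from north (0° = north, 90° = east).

270°

The pressure-gradient force points toward the north (bearing 000°).
Geostrophic balance: in the Southern Hemisphere the Coriolis force deflects motion to the left, so the geostrophic wind blows 90° to the left of the pressure-gradient force (low pressure on the right).
Rotating 000° by 90° counterclockwise gives 270° — the wind blows toward the west.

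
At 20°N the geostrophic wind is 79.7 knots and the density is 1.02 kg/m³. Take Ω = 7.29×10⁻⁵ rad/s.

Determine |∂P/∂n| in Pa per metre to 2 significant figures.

Coriolis parameter at 20°N:
f = 2Ω sin φ = 2 × 7.29×10⁻⁵ × sin 20° = 4.99×10⁻⁵ s⁻¹
Wind speed in SI: 79.7 knots = 41.0 m/s
Geostrophic balance rearranged: |∂P/∂n| = f ρ V_g
|∂P/∂n| = 4.99×10⁻⁵ × 1.02 × 41.0 = 2.09×10⁻³ Pa/m

2.1×10⁻³ Pa/m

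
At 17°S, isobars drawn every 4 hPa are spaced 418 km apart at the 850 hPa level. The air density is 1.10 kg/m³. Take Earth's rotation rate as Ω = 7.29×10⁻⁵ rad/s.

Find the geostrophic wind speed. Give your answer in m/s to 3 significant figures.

20.4 m/s

Coriolis parameter at 17°S:
f = 2Ω sin φ = 2 × 7.29×10⁻⁵ × sin 17° = 4.26×10⁻⁵ s⁻¹
Pressure gradient: |∂P/∂n| = 400 Pa / 418000 m = 9.57×10⁻⁴ Pa/m
Geostrophic balance (pressure-gradient force = Coriolis force):
V_g = (1/(fρ)) |∂P/∂n| = 9.57×10⁻⁴ / (4.26×10⁻⁵ × 1.10) = 20.4 m/s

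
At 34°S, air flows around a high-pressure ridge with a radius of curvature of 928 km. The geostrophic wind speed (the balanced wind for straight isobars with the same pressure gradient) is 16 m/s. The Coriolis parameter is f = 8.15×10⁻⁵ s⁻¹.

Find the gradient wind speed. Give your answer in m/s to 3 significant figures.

Around a high, pressure-gradient force acts outward with centrifugal, so Coriolis balances both:
fV = (1/ρ)|∂P/∂n| + V²/R  →  V² − fR·V + fR·V_g = 0
With fR = 8.15×10⁻⁵ × 928×10³ m = 75.6 m/s:
V = [fR − √((fR)² − 4 fR V_g)]/2 = [75.6 − √(75.6² − 4×75.6×16)]/2 = 23 m/s
Supergeostrophic (V > V_g = 16 m/s), as expected around a high.

23.0 m/s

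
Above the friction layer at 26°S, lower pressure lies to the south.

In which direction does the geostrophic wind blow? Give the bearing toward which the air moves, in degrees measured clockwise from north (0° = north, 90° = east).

090°

The pressure-gradient force points toward the south (bearing 180°).
Geostrophic balance: in the Southern Hemisphere the Coriolis force deflects motion to the left, so the geostrophic wind blows 90° to the left of the pressure-gradient force (low pressure on the right).
Rotating 180° by 90° counterclockwise gives 090° — the wind blows toward the east.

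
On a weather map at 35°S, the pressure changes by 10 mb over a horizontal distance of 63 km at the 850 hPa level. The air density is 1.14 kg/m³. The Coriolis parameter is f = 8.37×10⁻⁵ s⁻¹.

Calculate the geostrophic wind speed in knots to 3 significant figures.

323 knots

Pressure gradient: |∂P/∂n| = 1000 Pa / 63000 m = 1.59×10⁻² Pa/m
Geostrophic balance (pressure-gradient force = Coriolis force):
V_g = (1/(fρ)) |∂P/∂n| = 1.59×10⁻² / (8.37×10⁻⁵ × 1.14) = 166 m/s
Converting: 166 m/s × 1.944 = 323 knots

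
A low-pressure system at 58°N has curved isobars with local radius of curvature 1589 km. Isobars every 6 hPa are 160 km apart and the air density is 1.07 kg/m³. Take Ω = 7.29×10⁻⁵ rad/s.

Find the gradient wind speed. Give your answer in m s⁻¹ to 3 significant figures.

25.1 m s⁻¹

Coriolis parameter at 58°N:
f = 2Ω sin φ = 2 × 7.29×10⁻⁵ × sin 58° = 1.24×10⁻⁴ s⁻¹
Pressure gradient: |∂P/∂n| = 600 Pa / 160000 m = 3.75×10⁻³ Pa/m
Geostrophic speed: V_g = |∂P/∂n|/(fρ) = 3.75×10⁻³/(1.24×10⁻⁴ × 1.07) = 28.3 m/s
Around a low, centrifugal force acts outward with Coriolis, so pressure-gradient force balances both:
(1/ρ)|∂P/∂n| = fV + V²/R  →  V² + fR·V − fR·V_g = 0
With fR = 1.24×10⁻⁴ × 1589×10³ m = 196 m/s:
V = [−fR + √((fR)² + 4 fR V_g)]/2 = [−196 + √(196² + 4×196×28.3)]/2 = 25.1 m/s
Subgeostrophic (V < V_g = 28.3 m/s), as expected around a low.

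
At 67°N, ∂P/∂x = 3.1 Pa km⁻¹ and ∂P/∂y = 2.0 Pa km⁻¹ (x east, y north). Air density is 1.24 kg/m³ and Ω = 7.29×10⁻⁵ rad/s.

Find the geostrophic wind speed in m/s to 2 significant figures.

22 m/s

Coriolis parameter at 67°N:
f = 2Ω sin φ = 2 × 7.29×10⁻⁵ × sin 67° = 1.34×10⁻⁴ s⁻¹
Component geostrophic relations (x east, y north):
u_g = −(1/(fρ)) ∂P/∂y,  v_g = (1/(fρ)) ∂P/∂x
u_g = −(2.0×10⁻³)/(1.34×10⁻⁴ × 1.24) = −12.0 m/s;  v_g = (3.1×10⁻³)/(1.34×10⁻⁴ × 1.24) = 18.6 m/s
|V_g| = √(u_g² + v_g²) = 22.2 m/s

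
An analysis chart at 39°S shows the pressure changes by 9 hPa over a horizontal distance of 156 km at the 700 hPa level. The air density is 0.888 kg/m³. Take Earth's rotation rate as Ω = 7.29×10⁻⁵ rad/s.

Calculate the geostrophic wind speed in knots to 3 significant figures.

Coriolis parameter at 39°S:
f = 2Ω sin φ = 2 × 7.29×10⁻⁵ × sin 39° = 9.18×10⁻⁵ s⁻¹
Pressure gradient: |∂P/∂n| = 900 Pa / 156000 m = 5.77×10⁻³ Pa/m
Geostrophic balance (pressure-gradient force = Coriolis force):
V_g = (1/(fρ)) |∂P/∂n| = 5.77×10⁻³ / (9.18×10⁻⁵ × 0.888) = 70.8 m/s
Converting: 70.8 m/s × 1.944 = 138 knots

138 knots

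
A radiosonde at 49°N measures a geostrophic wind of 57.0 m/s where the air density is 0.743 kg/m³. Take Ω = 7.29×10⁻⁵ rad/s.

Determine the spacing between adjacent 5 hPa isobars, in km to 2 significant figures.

110 km

Coriolis parameter at 49°N:
f = 2Ω sin φ = 2 × 7.29×10⁻⁵ × sin 49° = 1.10×10⁻⁴ s⁻¹
Geostrophic balance rearranged: |∂P/∂n| = f ρ V_g
|∂P/∂n| = 1.10×10⁻⁴ × 0.743 × 57.0 = 4.66×10⁻³ Pa/m
Isobar spacing: Δn = ΔP/|∂P/∂n| = 500 Pa / 4.66×10⁻³ Pa/m = 107292 m ≈ 110 km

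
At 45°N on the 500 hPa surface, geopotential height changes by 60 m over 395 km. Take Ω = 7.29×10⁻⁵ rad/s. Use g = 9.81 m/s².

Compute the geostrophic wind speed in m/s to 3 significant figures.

14.5 m/s

Coriolis parameter at 45°N:
f = 2Ω sin φ = 2 × 7.29×10⁻⁵ × sin 45° = 1.03×10⁻⁴ s⁻¹
Height gradient: |∂Z/∂n| = 60 m / 395000 m = 1.52×10⁻⁴
On a pressure surface, geostrophic balance gives V_g = (g/f)|∂Z/∂n|:
V_g = 9.81 × 1.52×10⁻⁴ / 1.03×10⁻⁴ = 14.5 m/s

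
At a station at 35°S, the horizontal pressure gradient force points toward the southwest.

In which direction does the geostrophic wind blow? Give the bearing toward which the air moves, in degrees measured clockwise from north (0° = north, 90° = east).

The pressure-gradient force points toward the southwest (bearing 225°).
Geostrophic balance: in the Southern Hemisphere the Coriolis force deflects motion to the left, so the geostrophic wind blows 90° to the left of the pressure-gradient force (low pressure on the right).
Rotating 225° by 90° counterclockwise gives 135° — the wind blows toward the southeast.

135°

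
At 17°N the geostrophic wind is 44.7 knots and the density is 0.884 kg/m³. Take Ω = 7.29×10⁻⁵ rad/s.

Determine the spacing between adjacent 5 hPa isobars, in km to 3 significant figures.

Coriolis parameter at 17°N:
f = 2Ω sin φ = 2 × 7.29×10⁻⁵ × sin 17° = 4.26×10⁻⁵ s⁻¹
Wind speed in SI: 44.7 knots = 23.0 m/s
Geostrophic balance rearranged: |∂P/∂n| = f ρ V_g
|∂P/∂n| = 4.26×10⁻⁵ × 0.884 × 23.0 = 8.67×10⁻⁴ Pa/m
Isobar spacing: Δn = ΔP/|∂P/∂n| = 500 Pa / 8.67×10⁻⁴ Pa/m = 577005 m ≈ 577 km

577 km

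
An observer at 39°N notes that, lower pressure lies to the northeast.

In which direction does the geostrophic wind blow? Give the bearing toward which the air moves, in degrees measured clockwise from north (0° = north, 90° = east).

135°

The pressure-gradient force points toward the northeast (bearing 045°).
Geostrophic balance: in the Northern Hemisphere the Coriolis force deflects motion to the right, so the geostrophic wind blows 90° to the right of the pressure-gradient force (low pressure on the left).
Rotating 045° by 90° clockwise gives 135° — the wind blows toward the southeast.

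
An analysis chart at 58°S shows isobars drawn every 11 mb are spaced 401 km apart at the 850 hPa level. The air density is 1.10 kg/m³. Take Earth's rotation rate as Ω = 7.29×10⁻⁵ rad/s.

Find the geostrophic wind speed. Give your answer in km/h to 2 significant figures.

Coriolis parameter at 58°S:
f = 2Ω sin φ = 2 × 7.29×10⁻⁵ × sin 58° = 1.24×10⁻⁴ s⁻¹
Pressure gradient: |∂P/∂n| = 1100 Pa / 401000 m = 2.74×10⁻³ Pa/m
Geostrophic balance (pressure-gradient force = Coriolis force):
V_g = (1/(fρ)) |∂P/∂n| = 2.74×10⁻³ / (1.24×10⁻⁴ × 1.10) = 20.2 m/s
Converting: 20.2 m/s × 3.6 = 73 km/h

73 km/h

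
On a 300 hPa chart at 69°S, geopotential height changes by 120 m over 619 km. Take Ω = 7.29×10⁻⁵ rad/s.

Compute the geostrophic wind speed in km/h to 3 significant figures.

50.3 km/h

Coriolis parameter at 69°S:
f = 2Ω sin φ = 2 × 7.29×10⁻⁵ × sin 69° = 1.36×10⁻⁴ s⁻¹
Height gradient: |∂Z/∂n| = 120 m / 619000 m = 1.94×10⁻⁴
On a pressure surface, geostrophic balance gives V_g = (g/f)|∂Z/∂n|:
V_g = 9.81 × 1.94×10⁻⁴ / 1.36×10⁻⁴ = 14.0 m/s
Converting: 14.0 m/s × 3.6 = 50.3 km/h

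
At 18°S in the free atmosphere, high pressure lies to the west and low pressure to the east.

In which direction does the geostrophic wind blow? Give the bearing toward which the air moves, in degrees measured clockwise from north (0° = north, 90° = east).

000°

The pressure-gradient force points toward the east (bearing 090°).
Geostrophic balance: in the Southern Hemisphere the Coriolis force deflects motion to the left, so the geostrophic wind blows 90° to the left of the pressure-gradient force (low pressure on the right).
Rotating 090° by 90° counterclockwise gives 000° — the wind blows toward the north.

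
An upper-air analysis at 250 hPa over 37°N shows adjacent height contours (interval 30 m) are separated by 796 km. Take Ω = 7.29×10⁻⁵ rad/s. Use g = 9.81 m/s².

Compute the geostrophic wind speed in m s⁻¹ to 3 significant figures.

4.21 m s⁻¹

Coriolis parameter at 37°N:
f = 2Ω sin φ = 2 × 7.29×10⁻⁵ × sin 37° = 8.77×10⁻⁵ s⁻¹
Height gradient: |∂Z/∂n| = 30 m / 796000 m = 3.77×10⁻⁵
On a pressure surface, geostrophic balance gives V_g = (g/f)|∂Z/∂n|:
V_g = 9.81 × 3.77×10⁻⁵ / 8.77×10⁻⁵ = 4.21 m/s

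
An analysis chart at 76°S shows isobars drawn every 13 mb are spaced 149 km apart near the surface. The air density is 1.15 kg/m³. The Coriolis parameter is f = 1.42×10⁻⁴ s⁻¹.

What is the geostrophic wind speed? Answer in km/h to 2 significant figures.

Pressure gradient: |∂P/∂n| = 1300 Pa / 149000 m = 8.72×10⁻³ Pa/m
Geostrophic balance (pressure-gradient force = Coriolis force):
V_g = (1/(fρ)) |∂P/∂n| = 8.72×10⁻³ / (1.42×10⁻⁴ × 1.15) = 53.4 m/s
Converting: 53.4 m/s × 3.6 = 190 km/h

190 km/h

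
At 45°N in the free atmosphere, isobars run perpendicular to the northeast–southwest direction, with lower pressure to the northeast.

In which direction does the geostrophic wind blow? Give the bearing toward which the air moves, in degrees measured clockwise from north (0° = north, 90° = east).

The pressure-gradient force points toward the northeast (bearing 045°).
Geostrophic balance: in the Northern Hemisphere the Coriolis force deflects motion to the right, so the geostrophic wind blows 90° to the right of the pressure-gradient force (low pressure on the left).
Rotating 045° by 90° clockwise gives 135° — the wind blows toward the southeast.

135°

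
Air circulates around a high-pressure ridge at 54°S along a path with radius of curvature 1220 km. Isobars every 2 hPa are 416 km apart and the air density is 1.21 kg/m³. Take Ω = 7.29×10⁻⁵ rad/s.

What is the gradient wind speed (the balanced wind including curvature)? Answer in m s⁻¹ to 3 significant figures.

3.45 m s⁻¹

Coriolis parameter at 54°S:
f = 2Ω sin φ = 2 × 7.29×10⁻⁵ × sin 54° = 1.18×10⁻⁴ s⁻¹
Pressure gradient: |∂P/∂n| = 200 Pa / 416000 m = 4.81×10⁻⁴ Pa/m
Geostrophic speed: V_g = |∂P/∂n|/(fρ) = 4.81×10⁻⁴/(1.18×10⁻⁴ × 1.21) = 3.37 m/s
Around a high, pressure-gradient force acts outward with centrifugal, so Coriolis balances both:
fV = (1/ρ)|∂P/∂n| + V²/R  →  V² − fR·V + fR·V_g = 0
With fR = 1.18×10⁻⁴ × 1220×10³ m = 144 m/s:
V = [fR − √((fR)² − 4 fR V_g)]/2 = [144 − √(144² − 4×144×3.37)]/2 = 3.45 m/s
Supergeostrophic (V > V_g = 3.37 m/s), as expected around a high.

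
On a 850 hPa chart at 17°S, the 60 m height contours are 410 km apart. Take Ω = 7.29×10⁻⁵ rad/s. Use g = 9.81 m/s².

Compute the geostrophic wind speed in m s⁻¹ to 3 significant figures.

33.7 m s⁻¹

Coriolis parameter at 17°S:
f = 2Ω sin φ = 2 × 7.29×10⁻⁵ × sin 17° = 4.26×10⁻⁵ s⁻¹
Height gradient: |∂Z/∂n| = 60 m / 410000 m = 1.46×10⁻⁴
On a pressure surface, geostrophic balance gives V_g = (g/f)|∂Z/∂n|:
V_g = 9.81 × 1.46×10⁻⁴ / 4.26×10⁻⁵ = 33.7 m/s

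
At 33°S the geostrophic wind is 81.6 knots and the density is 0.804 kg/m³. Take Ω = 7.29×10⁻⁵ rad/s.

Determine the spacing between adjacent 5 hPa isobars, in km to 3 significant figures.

Coriolis parameter at 33°S:
f = 2Ω sin φ = 2 × 7.29×10⁻⁵ × sin 33° = 7.94×10⁻⁵ s⁻¹
Wind speed in SI: 81.6 knots = 42.0 m/s
Geostrophic balance rearranged: |∂P/∂n| = f ρ V_g
|∂P/∂n| = 7.94×10⁻⁵ × 0.804 × 42.0 = 2.68×10⁻³ Pa/m
Isobar spacing: Δn = ΔP/|∂P/∂n| = 500 Pa / 2.68×10⁻³ Pa/m = 186560 m ≈ 187 km

187 km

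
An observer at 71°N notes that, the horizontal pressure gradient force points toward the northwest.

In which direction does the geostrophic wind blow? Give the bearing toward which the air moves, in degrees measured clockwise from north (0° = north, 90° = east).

The pressure-gradient force points toward the northwest (bearing 315°).
Geostrophic balance: in the Northern Hemisphere the Coriolis force deflects motion to the right, so the geostrophic wind blows 90° to the right of the pressure-gradient force (low pressure on the left).
Rotating 315° by 90° clockwise gives 045° — the wind blows toward the northeast.

045°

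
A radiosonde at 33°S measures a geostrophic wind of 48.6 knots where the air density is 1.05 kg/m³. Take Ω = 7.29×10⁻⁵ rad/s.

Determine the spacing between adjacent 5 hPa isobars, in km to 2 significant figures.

Coriolis parameter at 33°S:
f = 2Ω sin φ = 2 × 7.29×10⁻⁵ × sin 33° = 7.94×10⁻⁵ s⁻¹
Wind speed in SI: 48.6 knots = 25.0 m/s
Geostrophic balance rearranged: |∂P/∂n| = f ρ V_g
|∂P/∂n| = 7.94×10⁻⁵ × 1.05 × 25.0 = 2.08×10⁻³ Pa/m
Isobar spacing: Δn = ΔP/|∂P/∂n| = 500 Pa / 2.08×10⁻³ Pa/m = 239850 m ≈ 240 km

240 km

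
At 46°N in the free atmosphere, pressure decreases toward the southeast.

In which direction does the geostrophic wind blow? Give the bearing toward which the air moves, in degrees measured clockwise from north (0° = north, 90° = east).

225°

The pressure-gradient force points toward the southeast (bearing 135°).
Geostrophic balance: in the Northern Hemisphere the Coriolis force deflects motion to the right, so the geostrophic wind blows 90° to the right of the pressure-gradient force (low pressure on the left).
Rotating 135° by 90° clockwise gives 225° — the wind blows toward the southwest.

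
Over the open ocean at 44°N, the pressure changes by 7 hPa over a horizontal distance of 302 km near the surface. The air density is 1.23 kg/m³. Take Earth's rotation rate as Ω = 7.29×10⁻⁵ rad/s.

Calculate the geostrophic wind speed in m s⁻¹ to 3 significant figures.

18.6 m s⁻¹

Coriolis parameter at 44°N:
f = 2Ω sin φ = 2 × 7.29×10⁻⁵ × sin 44° = 1.01×10⁻⁴ s⁻¹
Pressure gradient: |∂P/∂n| = 700 Pa / 302000 m = 2.32×10⁻³ Pa/m
Geostrophic balance (pressure-gradient force = Coriolis force):
V_g = (1/(fρ)) |∂P/∂n| = 2.32×10⁻³ / (1.01×10⁻⁴ × 1.23) = 18.6 m/s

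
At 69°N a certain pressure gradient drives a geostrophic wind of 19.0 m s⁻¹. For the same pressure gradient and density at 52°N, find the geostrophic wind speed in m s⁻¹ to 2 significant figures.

23 m s⁻¹

With the same pressure gradient and density, V_g ∝ 1/f ∝ 1/sin φ.
V₂ = V₁ · sin φ₁ / sin φ₂ = 19.0 × sin 69° / sin 52°
V₂ = 19.0 × 0.9336/0.7880 = 23 m s⁻¹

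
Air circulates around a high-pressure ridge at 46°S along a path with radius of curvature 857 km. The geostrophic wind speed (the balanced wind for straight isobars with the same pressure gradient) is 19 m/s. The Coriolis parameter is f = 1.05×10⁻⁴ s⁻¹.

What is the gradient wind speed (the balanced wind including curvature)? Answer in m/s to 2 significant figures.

Around a high, pressure-gradient force acts outward with centrifugal, so Coriolis balances both:
fV = (1/ρ)|∂P/∂n| + V²/R  →  V² − fR·V + fR·V_g = 0
With fR = 1.05×10⁻⁴ × 857×10³ m = 90.0 m/s:
V = [fR − √((fR)² − 4 fR V_g)]/2 = [90.0 − √(90.0² − 4×90.0×19)]/2 = 27.3 m/s
Supergeostrophic (V > V_g = 19 m/s), as expected around a high.

27 m/s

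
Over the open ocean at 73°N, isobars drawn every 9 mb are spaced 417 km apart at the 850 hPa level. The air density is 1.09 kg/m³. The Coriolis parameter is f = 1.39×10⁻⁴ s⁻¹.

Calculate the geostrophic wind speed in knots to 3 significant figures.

27.7 knots

Pressure gradient: |∂P/∂n| = 900 Pa / 417000 m = 2.16×10⁻³ Pa/m
Geostrophic balance (pressure-gradient force = Coriolis force):
V_g = (1/(fρ)) |∂P/∂n| = 2.16×10⁻³ / (1.39×10⁻⁴ × 1.09) = 14.2 m/s
Converting: 14.2 m/s × 1.944 = 27.7 knots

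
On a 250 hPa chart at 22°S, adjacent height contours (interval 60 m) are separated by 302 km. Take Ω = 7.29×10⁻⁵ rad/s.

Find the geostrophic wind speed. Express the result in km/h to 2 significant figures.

130 km/h

Coriolis parameter at 22°S:
f = 2Ω sin φ = 2 × 7.29×10⁻⁵ × sin 22° = 5.46×10⁻⁵ s⁻¹
Height gradient: |∂Z/∂n| = 60 m / 302000 m = 1.99×10⁻⁴
On a pressure surface, geostrophic balance gives V_g = (g/f)|∂Z/∂n|:
V_g = 9.81 × 1.99×10⁻⁴ / 5.46×10⁻⁵ = 35.7 m/s
Converting: 35.7 m/s × 3.6 = 130 km/h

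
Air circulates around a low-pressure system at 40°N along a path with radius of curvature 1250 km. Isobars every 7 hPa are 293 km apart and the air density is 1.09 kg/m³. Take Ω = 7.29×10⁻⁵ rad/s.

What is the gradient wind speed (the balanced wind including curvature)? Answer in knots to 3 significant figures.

38.8 knots

Coriolis parameter at 40°N:
f = 2Ω sin φ = 2 × 7.29×10⁻⁵ × sin 40° = 9.37×10⁻⁵ s⁻¹
Pressure gradient: |∂P/∂n| = 700 Pa / 293000 m = 2.39×10⁻³ Pa/m
Geostrophic speed: V_g = |∂P/∂n|/(fρ) = 2.39×10⁻³/(9.37×10⁻⁵ × 1.09) = 23.4 m/s
Around a low, centrifugal force acts outward with Coriolis, so pressure-gradient force balances both:
(1/ρ)|∂P/∂n| = fV + V²/R  →  V² + fR·V − fR·V_g = 0
With fR = 9.37×10⁻⁵ × 1250×10³ m = 117 m/s:
V = [−fR + √((fR)² + 4 fR V_g)]/2 = [−117 + √(117² + 4×117×23.4)]/2 = 20 m/s
Subgeostrophic (V < V_g = 23.4 m/s), as expected around a low.
Converting: 20 m/s × 1.944 = 38.8 knots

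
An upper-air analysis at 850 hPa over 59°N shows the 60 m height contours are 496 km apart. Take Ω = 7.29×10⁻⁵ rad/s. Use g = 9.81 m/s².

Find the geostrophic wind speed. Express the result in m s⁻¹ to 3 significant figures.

9.50 m s⁻¹

Coriolis parameter at 59°N:
f = 2Ω sin φ = 2 × 7.29×10⁻⁵ × sin 59° = 1.25×10⁻⁴ s⁻¹
Height gradient: |∂Z/∂n| = 60 m / 496000 m = 1.21×10⁻⁴
On a pressure surface, geostrophic balance gives V_g = (g/f)|∂Z/∂n|:
V_g = 9.81 × 1.21×10⁻⁴ / 1.25×10⁻⁴ = 9.50 m/s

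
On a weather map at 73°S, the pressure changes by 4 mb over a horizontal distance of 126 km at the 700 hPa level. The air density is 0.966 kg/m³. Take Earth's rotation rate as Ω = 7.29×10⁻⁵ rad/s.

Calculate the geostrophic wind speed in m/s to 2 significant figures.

24 m/s

Coriolis parameter at 73°S:
f = 2Ω sin φ = 2 × 7.29×10⁻⁵ × sin 73° = 1.39×10⁻⁴ s⁻¹
Pressure gradient: |∂P/∂n| = 400 Pa / 126000 m = 3.17×10⁻³ Pa/m
Geostrophic balance (pressure-gradient force = Coriolis force):
V_g = (1/(fρ)) |∂P/∂n| = 3.17×10⁻³ / (1.39×10⁻⁴ × 0.966) = 23.6 m/s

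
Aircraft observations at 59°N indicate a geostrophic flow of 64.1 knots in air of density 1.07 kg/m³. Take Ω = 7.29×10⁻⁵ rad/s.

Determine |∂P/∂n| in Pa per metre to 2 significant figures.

Coriolis parameter at 59°N:
f = 2Ω sin φ = 2 × 7.29×10⁻⁵ × sin 59° = 1.25×10⁻⁴ s⁻¹
Wind speed in SI: 64.1 knots = 33.0 m/s
Geostrophic balance rearranged: |∂P/∂n| = f ρ V_g
|∂P/∂n| = 1.25×10⁻⁴ × 1.07 × 33.0 = 4.41×10⁻³ Pa/m

4.4×10⁻³ Pa/m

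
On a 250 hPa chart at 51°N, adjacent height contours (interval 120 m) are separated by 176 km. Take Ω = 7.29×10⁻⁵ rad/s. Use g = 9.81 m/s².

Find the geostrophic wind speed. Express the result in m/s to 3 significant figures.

Coriolis parameter at 51°N:
f = 2Ω sin φ = 2 × 7.29×10⁻⁵ × sin 51° = 1.13×10⁻⁴ s⁻¹
Height gradient: |∂Z/∂n| = 120 m / 176000 m = 6.82×10⁻⁴
On a pressure surface, geostrophic balance gives V_g = (g/f)|∂Z/∂n|:
V_g = 9.81 × 6.82×10⁻⁴ / 1.13×10⁻⁴ = 59.0 m/s

59.0 m/s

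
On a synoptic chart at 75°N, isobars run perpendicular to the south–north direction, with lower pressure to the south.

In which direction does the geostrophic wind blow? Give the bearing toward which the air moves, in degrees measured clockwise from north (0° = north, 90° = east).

270°

The pressure-gradient force points toward the south (bearing 180°).
Geostrophic balance: in the Northern Hemisphere the Coriolis force deflects motion to the right, so the geostrophic wind blows 90° to the right of the pressure-gradient force (low pressure on the left).
Rotating 180° by 90° clockwise gives 270° — the wind blows toward the west.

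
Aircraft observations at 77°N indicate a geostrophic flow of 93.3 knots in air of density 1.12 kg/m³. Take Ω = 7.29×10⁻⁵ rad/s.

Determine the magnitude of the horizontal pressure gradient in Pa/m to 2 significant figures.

7.6×10⁻³ Pa/m

Coriolis parameter at 77°N:
f = 2Ω sin φ = 2 × 7.29×10⁻⁵ × sin 77° = 1.42×10⁻⁴ s⁻¹
Wind speed in SI: 93.3 knots = 48.0 m/s
Geostrophic balance rearranged: |∂P/∂n| = f ρ V_g
|∂P/∂n| = 1.42×10⁻⁴ × 1.12 × 48.0 = 7.64×10⁻³ Pa/m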